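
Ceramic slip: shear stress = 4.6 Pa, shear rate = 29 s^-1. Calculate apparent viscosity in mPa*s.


eta = tau/gamma * 1000 = 4.6/29 * 1000 = 158.6 mPa*s

158.6


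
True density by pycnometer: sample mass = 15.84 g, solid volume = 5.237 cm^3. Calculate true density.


TD = 15.84 / 5.237 = 3.025 g/cm^3

3.025


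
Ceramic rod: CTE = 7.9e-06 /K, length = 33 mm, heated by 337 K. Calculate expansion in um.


dL = 7.9e-06 * 33 * 337 * 1000 = 87.856 um

87.856


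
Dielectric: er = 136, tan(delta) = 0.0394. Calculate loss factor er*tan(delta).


Loss = 136 * 0.0394 = 5.358

5.358


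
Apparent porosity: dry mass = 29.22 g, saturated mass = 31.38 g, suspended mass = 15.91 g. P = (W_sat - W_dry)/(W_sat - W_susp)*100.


P = (31.38 - 29.22) / (31.38 - 15.91) * 100 = 2.16 / 15.47 * 100 = 14.0%

14.0


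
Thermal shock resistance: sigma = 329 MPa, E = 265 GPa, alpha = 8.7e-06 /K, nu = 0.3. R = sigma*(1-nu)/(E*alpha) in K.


R = 329*(1-0.3)/(265*1000*8.7e-06) = 100 K

100


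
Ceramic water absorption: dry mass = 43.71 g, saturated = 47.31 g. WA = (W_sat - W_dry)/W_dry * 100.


WA = (47.31 - 43.71) / 43.71 * 100 = 8.24%

8.24


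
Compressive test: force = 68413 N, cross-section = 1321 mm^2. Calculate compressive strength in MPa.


CS = 68413 / 1321 = 51.8 MPa

51.8


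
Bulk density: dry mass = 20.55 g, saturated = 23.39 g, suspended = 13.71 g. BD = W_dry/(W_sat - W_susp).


BD = 20.55 / (23.39 - 13.71) = 20.55 / 9.68 = 2.123 g/cm^3

2.123


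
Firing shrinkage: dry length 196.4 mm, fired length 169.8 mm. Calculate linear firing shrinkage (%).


FS = (196.4 - 169.8) / 196.4 * 100 = 13.54%

13.54


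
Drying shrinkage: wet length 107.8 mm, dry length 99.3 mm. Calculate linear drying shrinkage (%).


DS = (107.8 - 99.3) / 107.8 * 100 = 7.88%

7.88


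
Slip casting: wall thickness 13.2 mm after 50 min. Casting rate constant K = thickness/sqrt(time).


K = 13.2 / sqrt(50) = 13.2 / 7.0711 = 1.867 mm/min^0.5

1.867


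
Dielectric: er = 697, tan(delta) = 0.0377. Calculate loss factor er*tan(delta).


Loss = 697 * 0.0377 = 26.277

26.277


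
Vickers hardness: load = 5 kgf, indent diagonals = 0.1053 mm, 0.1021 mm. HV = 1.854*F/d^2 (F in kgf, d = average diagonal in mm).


d_avg = (0.1053+0.1021)/2 = 0.1037 mm
HV = 1.854*5/0.1037^2 = 862

862


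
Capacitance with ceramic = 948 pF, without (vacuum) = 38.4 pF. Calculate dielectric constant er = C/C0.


er = 948 / 38.4 = 24.69

24.69


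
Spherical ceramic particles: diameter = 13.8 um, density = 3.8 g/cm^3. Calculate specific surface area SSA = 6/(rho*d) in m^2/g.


SSA = 6 / (3.8 * 13.8) = 0.114 m^2/g

0.114


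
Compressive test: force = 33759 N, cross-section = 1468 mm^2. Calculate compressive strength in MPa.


CS = 33759 / 1468 = 23.0 MPa

23.0


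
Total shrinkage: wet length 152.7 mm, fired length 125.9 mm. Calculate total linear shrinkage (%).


TS = (152.7 - 125.9) / 152.7 * 100 = 17.55%

17.55


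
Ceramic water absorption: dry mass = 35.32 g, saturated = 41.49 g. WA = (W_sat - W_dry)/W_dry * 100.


WA = (41.49 - 35.32) / 35.32 * 100 = 17.47%

17.47


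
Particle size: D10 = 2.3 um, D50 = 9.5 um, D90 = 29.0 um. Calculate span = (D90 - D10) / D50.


Span = (29.0 - 2.3) / 9.5 = 26.7 / 9.5 = 2.811

2.811


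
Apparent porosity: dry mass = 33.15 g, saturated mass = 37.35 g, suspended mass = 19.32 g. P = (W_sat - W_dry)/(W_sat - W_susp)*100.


P = (37.35 - 33.15) / (37.35 - 19.32) * 100 = 4.2 / 18.03 * 100 = 23.3%

23.3


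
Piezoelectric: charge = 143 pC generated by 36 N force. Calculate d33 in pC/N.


d33 = 143 / 36 = 4.0 pC/N

4.0


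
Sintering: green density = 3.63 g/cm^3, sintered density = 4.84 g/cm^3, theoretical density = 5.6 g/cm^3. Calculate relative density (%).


Relative = 4.84 / 5.6 * 100 = 86.4%

86.4


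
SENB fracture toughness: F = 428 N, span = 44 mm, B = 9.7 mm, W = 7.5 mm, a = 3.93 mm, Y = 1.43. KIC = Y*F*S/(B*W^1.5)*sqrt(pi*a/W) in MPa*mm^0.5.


KIC = 1.43*428*44/(9.7*7.5^1.5)*sqrt(pi*3.93/7.5) = 173.42

173.42


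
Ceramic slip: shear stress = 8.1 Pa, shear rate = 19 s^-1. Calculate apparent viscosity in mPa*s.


eta = tau/gamma * 1000 = 8.1/19 * 1000 = 426.3 mPa*s

426.3


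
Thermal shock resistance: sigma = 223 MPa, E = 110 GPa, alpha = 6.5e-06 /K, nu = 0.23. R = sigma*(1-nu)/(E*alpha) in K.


R = 223*(1-0.23)/(110*1000*6.5e-06) = 240 K

240


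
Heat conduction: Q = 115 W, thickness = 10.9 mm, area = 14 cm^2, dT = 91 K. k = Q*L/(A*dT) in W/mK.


k = 115*10.9/1000/(14/10000*91) = 9.84 W/mK

9.84


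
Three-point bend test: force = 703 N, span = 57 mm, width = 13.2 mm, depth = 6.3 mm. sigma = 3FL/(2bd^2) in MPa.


sigma = 3*703*57/(2*13.2*6.3^2) = 114.7 MPa

114.7


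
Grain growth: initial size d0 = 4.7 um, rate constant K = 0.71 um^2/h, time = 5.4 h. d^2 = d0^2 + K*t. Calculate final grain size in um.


d^2 = 4.7^2 + 0.71*5.4 = 25.924
d = sqrt(25.924) = 5.09 um

5.09


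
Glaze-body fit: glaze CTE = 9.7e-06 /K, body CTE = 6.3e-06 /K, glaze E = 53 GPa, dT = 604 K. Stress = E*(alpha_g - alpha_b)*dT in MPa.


Stress = 53*1000*(9.7e-06 - 6.3e-06)*604 = 108.8 MPa

108.8


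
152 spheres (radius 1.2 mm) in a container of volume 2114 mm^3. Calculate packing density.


V_sphere = 4/3*pi*1.2^3 = 7.2382 mm^3
Total V = 152*7.2382 = 1100.2064 mm^3
PD = 1100.2064 / 2114 = 0.52

0.52


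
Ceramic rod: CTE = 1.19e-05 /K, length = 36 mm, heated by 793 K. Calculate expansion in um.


dL = 1.19e-05 * 36 * 793 * 1000 = 339.721 um

339.721


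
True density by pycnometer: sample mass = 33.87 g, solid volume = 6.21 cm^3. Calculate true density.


TD = 33.87 / 6.21 = 5.454 g/cm^3

5.454


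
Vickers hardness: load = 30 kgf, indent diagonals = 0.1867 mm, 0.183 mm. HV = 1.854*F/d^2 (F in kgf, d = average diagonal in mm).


d_avg = (0.1867+0.183)/2 = 0.18485 mm
HV = 1.854*30/0.18485^2 = 1628

1628


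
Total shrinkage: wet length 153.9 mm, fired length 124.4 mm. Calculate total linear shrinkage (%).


TS = (153.9 - 124.4) / 153.9 * 100 = 19.17%

19.17


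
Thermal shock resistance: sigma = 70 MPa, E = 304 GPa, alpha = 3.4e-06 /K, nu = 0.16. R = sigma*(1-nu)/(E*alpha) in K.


R = 70*(1-0.16)/(304*1000*3.4e-06) = 57 K

57


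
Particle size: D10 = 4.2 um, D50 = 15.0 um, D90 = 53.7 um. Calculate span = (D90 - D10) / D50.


Span = (53.7 - 4.2) / 15.0 = 49.5 / 15.0 = 3.3

3.3


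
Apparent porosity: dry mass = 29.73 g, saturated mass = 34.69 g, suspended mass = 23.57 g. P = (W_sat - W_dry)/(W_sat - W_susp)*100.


P = (34.69 - 29.73) / (34.69 - 23.57) * 100 = 4.96 / 11.12 * 100 = 44.6%

44.6


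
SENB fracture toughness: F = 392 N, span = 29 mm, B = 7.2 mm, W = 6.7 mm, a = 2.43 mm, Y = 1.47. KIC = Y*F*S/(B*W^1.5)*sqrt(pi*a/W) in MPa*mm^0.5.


KIC = 1.47*392*29/(7.2*6.7^1.5)*sqrt(pi*2.43/6.7) = 142.86

142.86


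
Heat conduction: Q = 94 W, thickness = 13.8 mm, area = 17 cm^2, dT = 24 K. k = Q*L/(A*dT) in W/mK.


k = 94*13.8/1000/(17/10000*24) = 31.79 W/mK

31.79


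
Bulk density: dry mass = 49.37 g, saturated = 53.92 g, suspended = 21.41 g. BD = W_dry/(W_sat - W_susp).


BD = 49.37 / (53.92 - 21.41) = 49.37 / 32.51 = 1.519 g/cm^3

1.519


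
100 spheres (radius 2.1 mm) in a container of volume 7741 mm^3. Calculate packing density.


V_sphere = 4/3*pi*2.1^3 = 38.7924 mm^3
Total V = 100*38.7924 = 3879.24 mm^3
PD = 3879.24 / 7741 = 0.501

0.501


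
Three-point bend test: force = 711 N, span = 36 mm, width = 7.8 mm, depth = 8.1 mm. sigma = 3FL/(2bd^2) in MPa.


sigma = 3*711*36/(2*7.8*8.1^2) = 75.0 MPa

75.0


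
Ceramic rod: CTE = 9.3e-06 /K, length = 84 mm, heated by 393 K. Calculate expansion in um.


dL = 9.3e-06 * 84 * 393 * 1000 = 307.012 um

307.012


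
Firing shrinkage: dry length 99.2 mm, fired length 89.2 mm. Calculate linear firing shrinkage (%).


FS = (99.2 - 89.2) / 99.2 * 100 = 10.08%

10.08


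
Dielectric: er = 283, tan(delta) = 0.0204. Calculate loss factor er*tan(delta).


Loss = 283 * 0.0204 = 5.773

5.773


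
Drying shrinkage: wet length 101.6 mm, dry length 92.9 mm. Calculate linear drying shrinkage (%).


DS = (101.6 - 92.9) / 101.6 * 100 = 8.56%

8.56


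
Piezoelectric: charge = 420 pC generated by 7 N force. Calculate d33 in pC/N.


d33 = 420 / 7 = 60.0 pC/N

60.0


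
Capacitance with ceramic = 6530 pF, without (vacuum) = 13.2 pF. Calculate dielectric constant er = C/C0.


er = 6530 / 13.2 = 494.7

494.7


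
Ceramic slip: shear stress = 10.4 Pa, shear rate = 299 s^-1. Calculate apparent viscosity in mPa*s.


eta = tau/gamma * 1000 = 10.4/299 * 1000 = 34.8 mPa*s

34.8


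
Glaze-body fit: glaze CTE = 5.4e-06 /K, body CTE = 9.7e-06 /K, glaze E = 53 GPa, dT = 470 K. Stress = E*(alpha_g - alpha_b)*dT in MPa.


Stress = 53*1000*(5.4e-06 - 9.7e-06)*470 = -107.1 MPa

-107.1


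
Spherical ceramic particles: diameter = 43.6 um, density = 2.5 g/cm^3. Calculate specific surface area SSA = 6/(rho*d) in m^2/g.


SSA = 6 / (2.5 * 43.6) = 0.055 m^2/g

0.055


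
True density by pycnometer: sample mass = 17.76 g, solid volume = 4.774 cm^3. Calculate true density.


TD = 17.76 / 4.774 = 3.72 g/cm^3

3.72


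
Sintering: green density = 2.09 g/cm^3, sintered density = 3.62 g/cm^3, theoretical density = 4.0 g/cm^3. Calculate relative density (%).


Relative = 3.62 / 4.0 * 100 = 90.5%

90.5


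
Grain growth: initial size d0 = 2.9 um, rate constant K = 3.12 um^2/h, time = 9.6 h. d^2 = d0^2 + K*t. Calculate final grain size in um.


d^2 = 2.9^2 + 3.12*9.6 = 38.362
d = sqrt(38.362) = 6.19 um

6.19


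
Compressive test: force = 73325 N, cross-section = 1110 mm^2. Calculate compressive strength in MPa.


CS = 73325 / 1110 = 66.1 MPa

66.1


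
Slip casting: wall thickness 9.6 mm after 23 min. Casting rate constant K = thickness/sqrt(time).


K = 9.6 / sqrt(23) = 9.6 / 4.7958 = 2.002 mm/min^0.5

2.002


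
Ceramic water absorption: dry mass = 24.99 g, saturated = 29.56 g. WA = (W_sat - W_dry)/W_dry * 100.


WA = (29.56 - 24.99) / 24.99 * 100 = 18.29%

18.29


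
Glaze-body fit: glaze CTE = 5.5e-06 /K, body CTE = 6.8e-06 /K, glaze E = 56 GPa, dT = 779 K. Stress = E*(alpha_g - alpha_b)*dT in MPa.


Stress = 56*1000*(5.5e-06 - 6.8e-06)*779 = -56.7 MPa

-56.7


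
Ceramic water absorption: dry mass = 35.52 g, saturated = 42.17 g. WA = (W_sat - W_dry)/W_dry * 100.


WA = (42.17 - 35.52) / 35.52 * 100 = 18.72%

18.72


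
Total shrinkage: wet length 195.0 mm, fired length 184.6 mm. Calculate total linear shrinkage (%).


TS = (195.0 - 184.6) / 195.0 * 100 = 5.33%

5.33


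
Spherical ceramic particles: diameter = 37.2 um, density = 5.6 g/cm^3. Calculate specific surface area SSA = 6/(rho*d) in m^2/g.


SSA = 6 / (5.6 * 37.2) = 0.029 m^2/g

0.029


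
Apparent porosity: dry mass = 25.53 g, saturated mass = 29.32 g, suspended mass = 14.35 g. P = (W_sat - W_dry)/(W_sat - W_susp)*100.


P = (29.32 - 25.53) / (29.32 - 14.35) * 100 = 3.79 / 14.97 * 100 = 25.3%

25.3


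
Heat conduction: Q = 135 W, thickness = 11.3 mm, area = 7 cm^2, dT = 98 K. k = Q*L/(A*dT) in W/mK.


k = 135*11.3/1000/(7/10000*98) = 22.24 W/mK

22.24


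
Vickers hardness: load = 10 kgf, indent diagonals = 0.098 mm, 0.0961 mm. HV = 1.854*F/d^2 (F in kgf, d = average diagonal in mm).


d_avg = (0.098+0.0961)/2 = 0.09705 mm
HV = 1.854*10/0.09705^2 = 1968

1968


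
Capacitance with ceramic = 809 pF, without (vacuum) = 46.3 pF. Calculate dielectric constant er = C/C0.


er = 809 / 46.3 = 17.47

17.47


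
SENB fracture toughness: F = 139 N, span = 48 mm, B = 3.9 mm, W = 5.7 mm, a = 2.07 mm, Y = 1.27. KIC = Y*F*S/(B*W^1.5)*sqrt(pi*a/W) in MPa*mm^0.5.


KIC = 1.27*139*48/(3.9*5.7^1.5)*sqrt(pi*2.07/5.7) = 170.53

170.53


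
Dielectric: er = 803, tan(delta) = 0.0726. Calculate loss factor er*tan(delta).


Loss = 803 * 0.0726 = 58.298

58.298


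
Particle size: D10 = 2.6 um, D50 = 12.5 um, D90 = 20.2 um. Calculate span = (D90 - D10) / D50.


Span = (20.2 - 2.6) / 12.5 = 17.6 / 12.5 = 1.408

1.408


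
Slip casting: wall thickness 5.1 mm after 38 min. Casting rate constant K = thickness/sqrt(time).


K = 5.1 / sqrt(38) = 5.1 / 6.1644 = 0.827 mm/min^0.5

0.827


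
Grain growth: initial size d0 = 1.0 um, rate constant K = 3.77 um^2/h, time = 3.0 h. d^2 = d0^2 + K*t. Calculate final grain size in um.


d^2 = 1.0^2 + 3.77*3.0 = 12.31
d = sqrt(12.31) = 3.51 um

3.51


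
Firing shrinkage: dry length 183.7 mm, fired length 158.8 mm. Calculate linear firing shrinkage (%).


FS = (183.7 - 158.8) / 183.7 * 100 = 13.55%

13.55


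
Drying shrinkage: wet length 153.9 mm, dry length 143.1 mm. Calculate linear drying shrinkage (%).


DS = (153.9 - 143.1) / 153.9 * 100 = 7.02%

7.02


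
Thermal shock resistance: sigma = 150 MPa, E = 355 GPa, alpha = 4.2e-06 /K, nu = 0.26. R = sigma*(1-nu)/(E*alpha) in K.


R = 150*(1-0.26)/(355*1000*4.2e-06) = 74 K

74


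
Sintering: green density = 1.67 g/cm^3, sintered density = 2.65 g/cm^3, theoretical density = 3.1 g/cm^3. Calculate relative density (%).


Relative = 2.65 / 3.1 * 100 = 85.5%

85.5


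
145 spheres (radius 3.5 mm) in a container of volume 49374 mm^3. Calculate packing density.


V_sphere = 4/3*pi*3.5^3 = 179.5944 mm^3
Total V = 145*179.5944 = 26041.188 mm^3
PD = 26041.188 / 49374 = 0.527

0.527


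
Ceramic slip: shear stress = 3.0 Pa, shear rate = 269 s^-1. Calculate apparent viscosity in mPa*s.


eta = tau/gamma * 1000 = 3.0/269 * 1000 = 11.2 mPa*s

11.2


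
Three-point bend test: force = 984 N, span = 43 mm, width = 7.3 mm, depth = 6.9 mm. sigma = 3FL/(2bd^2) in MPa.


sigma = 3*984*43/(2*7.3*6.9^2) = 182.6 MPa

182.6


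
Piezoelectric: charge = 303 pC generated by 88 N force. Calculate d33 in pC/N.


d33 = 303 / 88 = 3.4 pC/N

3.4


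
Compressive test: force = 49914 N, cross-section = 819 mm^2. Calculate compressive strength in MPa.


CS = 49914 / 819 = 60.9 MPa

60.9


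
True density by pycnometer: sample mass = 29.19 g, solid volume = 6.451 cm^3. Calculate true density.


TD = 29.19 / 6.451 = 4.525 g/cm^3

4.525


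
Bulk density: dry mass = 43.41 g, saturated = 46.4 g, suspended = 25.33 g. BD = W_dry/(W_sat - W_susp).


BD = 43.41 / (46.4 - 25.33) = 43.41 / 21.07 = 2.06 g/cm^3

2.06


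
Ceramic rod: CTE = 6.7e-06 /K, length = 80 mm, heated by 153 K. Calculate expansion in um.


dL = 6.7e-06 * 80 * 153 * 1000 = 82.008 um

82.008


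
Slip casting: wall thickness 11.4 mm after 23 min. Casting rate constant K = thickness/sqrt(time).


K = 11.4 / sqrt(23) = 11.4 / 4.7958 = 2.377 mm/min^0.5

2.377


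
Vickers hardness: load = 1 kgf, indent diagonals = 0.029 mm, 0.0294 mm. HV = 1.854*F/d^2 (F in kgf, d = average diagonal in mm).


d_avg = (0.029+0.0294)/2 = 0.0292 mm
HV = 1.854*1/0.0292^2 = 2174

2174


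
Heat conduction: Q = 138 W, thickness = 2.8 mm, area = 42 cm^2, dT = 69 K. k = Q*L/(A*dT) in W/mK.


k = 138*2.8/1000/(42/10000*69) = 1.33 W/mK

1.33


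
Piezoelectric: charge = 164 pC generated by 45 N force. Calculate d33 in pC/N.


d33 = 164 / 45 = 3.6 pC/N

3.6


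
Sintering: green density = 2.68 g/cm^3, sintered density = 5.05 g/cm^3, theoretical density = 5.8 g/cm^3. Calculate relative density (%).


Relative = 5.05 / 5.8 * 100 = 87.1%

87.1


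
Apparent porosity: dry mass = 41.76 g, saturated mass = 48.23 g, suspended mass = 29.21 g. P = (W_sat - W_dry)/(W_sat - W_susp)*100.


P = (48.23 - 41.76) / (48.23 - 29.21) * 100 = 6.47 / 19.02 * 100 = 34.0%

34.0


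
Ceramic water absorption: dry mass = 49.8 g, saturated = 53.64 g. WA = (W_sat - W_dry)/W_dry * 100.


WA = (53.64 - 49.8) / 49.8 * 100 = 7.71%

7.71


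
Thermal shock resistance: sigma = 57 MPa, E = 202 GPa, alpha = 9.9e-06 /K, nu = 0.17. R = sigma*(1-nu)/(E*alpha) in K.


R = 57*(1-0.17)/(202*1000*9.9e-06) = 24 K

24


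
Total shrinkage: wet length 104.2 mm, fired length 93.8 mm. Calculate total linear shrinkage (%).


TS = (104.2 - 93.8) / 104.2 * 100 = 9.98%

9.98


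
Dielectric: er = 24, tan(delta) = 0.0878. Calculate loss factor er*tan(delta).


Loss = 24 * 0.0878 = 2.107

2.107


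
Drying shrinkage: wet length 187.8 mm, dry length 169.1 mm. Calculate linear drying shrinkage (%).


DS = (187.8 - 169.1) / 187.8 * 100 = 9.96%

9.96


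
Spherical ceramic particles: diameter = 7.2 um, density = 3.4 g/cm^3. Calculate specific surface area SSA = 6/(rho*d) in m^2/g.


SSA = 6 / (3.4 * 7.2) = 0.245 m^2/g

0.245


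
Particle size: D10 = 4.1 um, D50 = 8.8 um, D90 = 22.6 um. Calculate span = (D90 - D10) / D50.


Span = (22.6 - 4.1) / 8.8 = 18.5 / 8.8 = 2.102

2.102


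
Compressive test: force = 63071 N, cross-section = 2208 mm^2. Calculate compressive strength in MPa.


CS = 63071 / 2208 = 28.6 MPa

28.6


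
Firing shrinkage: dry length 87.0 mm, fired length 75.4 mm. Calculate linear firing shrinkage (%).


FS = (87.0 - 75.4) / 87.0 * 100 = 13.33%

13.33


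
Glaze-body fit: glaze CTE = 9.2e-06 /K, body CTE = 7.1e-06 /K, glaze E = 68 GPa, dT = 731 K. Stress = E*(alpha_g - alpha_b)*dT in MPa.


Stress = 68*1000*(9.2e-06 - 7.1e-06)*731 = 104.4 MPa

104.4


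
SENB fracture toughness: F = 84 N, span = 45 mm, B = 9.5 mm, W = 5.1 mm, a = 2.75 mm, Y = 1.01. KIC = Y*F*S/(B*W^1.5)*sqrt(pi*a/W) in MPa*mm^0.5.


KIC = 1.01*84*45/(9.5*5.1^1.5)*sqrt(pi*2.75/5.1) = 45.41

45.41


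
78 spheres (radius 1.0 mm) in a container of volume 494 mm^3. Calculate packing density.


V_sphere = 4/3*pi*1.0^3 = 4.1888 mm^3
Total V = 78*4.1888 = 326.7264 mm^3
PD = 326.7264 / 494 = 0.661

0.661


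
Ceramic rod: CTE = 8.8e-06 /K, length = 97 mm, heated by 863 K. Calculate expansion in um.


dL = 8.8e-06 * 97 * 863 * 1000 = 736.657 um

736.657


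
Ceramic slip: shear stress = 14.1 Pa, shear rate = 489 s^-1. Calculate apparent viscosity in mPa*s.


eta = tau/gamma * 1000 = 14.1/489 * 1000 = 28.8 mPa*s

28.8


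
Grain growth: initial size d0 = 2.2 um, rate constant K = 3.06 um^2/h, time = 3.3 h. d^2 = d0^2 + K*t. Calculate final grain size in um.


d^2 = 2.2^2 + 3.06*3.3 = 14.938
d = sqrt(14.938) = 3.86 um

3.86


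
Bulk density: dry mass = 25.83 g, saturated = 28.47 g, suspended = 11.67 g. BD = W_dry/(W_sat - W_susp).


BD = 25.83 / (28.47 - 11.67) = 25.83 / 16.8 = 1.538 g/cm^3

1.538


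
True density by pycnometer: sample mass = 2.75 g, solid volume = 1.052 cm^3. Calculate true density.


TD = 2.75 / 1.052 = 2.614 g/cm^3

2.614


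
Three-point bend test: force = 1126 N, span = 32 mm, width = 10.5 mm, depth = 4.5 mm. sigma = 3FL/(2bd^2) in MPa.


sigma = 3*1126*32/(2*10.5*4.5^2) = 254.2 MPa

254.2


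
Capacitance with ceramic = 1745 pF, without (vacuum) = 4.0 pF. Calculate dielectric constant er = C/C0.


er = 1745 / 4.0 = 436.25

436.25


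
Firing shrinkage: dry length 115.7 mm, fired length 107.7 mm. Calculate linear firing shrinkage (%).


FS = (115.7 - 107.7) / 115.7 * 100 = 6.91%

6.91


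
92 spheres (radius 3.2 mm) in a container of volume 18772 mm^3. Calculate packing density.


V_sphere = 4/3*pi*3.2^3 = 137.2583 mm^3
Total V = 92*137.2583 = 12627.7636 mm^3
PD = 12627.7636 / 18772 = 0.673

0.673


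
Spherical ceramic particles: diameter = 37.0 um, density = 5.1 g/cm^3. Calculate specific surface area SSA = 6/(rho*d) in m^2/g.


SSA = 6 / (5.1 * 37.0) = 0.032 m^2/g

0.032


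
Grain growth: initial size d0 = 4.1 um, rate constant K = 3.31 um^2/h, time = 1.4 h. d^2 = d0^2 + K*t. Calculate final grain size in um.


d^2 = 4.1^2 + 3.31*1.4 = 21.444
d = sqrt(21.444) = 4.63 um

4.63


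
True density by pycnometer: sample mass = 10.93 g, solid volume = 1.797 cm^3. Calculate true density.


TD = 10.93 / 1.797 = 6.082 g/cm^3

6.082


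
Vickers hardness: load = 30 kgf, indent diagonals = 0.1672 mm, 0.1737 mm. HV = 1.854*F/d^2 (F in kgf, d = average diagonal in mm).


d_avg = (0.1672+0.1737)/2 = 0.17045 mm
HV = 1.854*30/0.17045^2 = 1914

1914


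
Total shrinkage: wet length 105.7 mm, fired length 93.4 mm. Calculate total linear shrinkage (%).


TS = (105.7 - 93.4) / 105.7 * 100 = 11.64%

11.64


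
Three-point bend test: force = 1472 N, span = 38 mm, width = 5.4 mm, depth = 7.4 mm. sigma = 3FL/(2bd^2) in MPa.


sigma = 3*1472*38/(2*5.4*7.4^2) = 283.7 MPa

283.7


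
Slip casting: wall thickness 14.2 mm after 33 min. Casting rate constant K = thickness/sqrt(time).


K = 14.2 / sqrt(33) = 14.2 / 5.7446 = 2.472 mm/min^0.5

2.472


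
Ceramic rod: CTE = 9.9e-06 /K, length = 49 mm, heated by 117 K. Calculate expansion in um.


dL = 9.9e-06 * 49 * 117 * 1000 = 56.757 um

56.757


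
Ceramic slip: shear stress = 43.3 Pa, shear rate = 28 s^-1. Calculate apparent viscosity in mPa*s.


eta = tau/gamma * 1000 = 43.3/28 * 1000 = 1546.4 mPa*s

1546.4


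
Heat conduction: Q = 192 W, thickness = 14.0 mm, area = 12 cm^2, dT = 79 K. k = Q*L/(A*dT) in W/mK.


k = 192*14.0/1000/(12/10000*79) = 28.35 W/mK

28.35


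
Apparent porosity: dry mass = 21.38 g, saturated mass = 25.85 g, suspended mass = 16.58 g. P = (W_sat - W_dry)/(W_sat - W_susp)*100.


P = (25.85 - 21.38) / (25.85 - 16.58) * 100 = 4.47 / 9.27 * 100 = 48.2%

48.2


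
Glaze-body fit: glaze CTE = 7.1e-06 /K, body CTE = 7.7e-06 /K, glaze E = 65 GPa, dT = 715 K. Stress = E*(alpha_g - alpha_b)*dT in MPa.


Stress = 65*1000*(7.1e-06 - 7.7e-06)*715 = -27.9 MPa

-27.9


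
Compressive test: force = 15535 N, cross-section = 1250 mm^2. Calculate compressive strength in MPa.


CS = 15535 / 1250 = 12.4 MPa

12.4


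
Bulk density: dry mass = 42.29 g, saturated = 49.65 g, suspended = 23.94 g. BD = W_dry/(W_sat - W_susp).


BD = 42.29 / (49.65 - 23.94) = 42.29 / 25.71 = 1.645 g/cm^3

1.645


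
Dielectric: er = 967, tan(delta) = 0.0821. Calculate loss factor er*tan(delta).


Loss = 967 * 0.0821 = 79.391

79.391


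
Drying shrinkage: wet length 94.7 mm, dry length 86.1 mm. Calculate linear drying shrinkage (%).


DS = (94.7 - 86.1) / 94.7 * 100 = 9.08%

9.08


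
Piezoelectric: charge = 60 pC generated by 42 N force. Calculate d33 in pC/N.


d33 = 60 / 42 = 1.4 pC/N

1.4


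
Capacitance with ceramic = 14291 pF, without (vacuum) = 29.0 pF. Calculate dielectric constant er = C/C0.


er = 14291 / 29.0 = 492.79

492.79


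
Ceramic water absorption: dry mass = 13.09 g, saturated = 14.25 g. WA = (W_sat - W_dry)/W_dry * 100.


WA = (14.25 - 13.09) / 13.09 * 100 = 8.86%

8.86


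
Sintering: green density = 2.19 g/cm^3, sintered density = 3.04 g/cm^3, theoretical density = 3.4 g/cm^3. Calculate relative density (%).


Relative = 3.04 / 3.4 * 100 = 89.4%

89.4


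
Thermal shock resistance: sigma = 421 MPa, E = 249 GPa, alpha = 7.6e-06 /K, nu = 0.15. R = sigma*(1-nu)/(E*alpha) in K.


R = 421*(1-0.15)/(249*1000*7.6e-06) = 189 K

189


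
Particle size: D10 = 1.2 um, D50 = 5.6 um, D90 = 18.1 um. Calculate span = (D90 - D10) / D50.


Span = (18.1 - 1.2) / 5.6 = 16.9 / 5.6 = 3.018

3.018


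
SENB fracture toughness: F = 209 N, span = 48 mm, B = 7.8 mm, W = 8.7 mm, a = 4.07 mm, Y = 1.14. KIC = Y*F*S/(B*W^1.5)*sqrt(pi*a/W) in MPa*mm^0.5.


KIC = 1.14*209*48/(7.8*8.7^1.5)*sqrt(pi*4.07/8.7) = 69.27

69.27


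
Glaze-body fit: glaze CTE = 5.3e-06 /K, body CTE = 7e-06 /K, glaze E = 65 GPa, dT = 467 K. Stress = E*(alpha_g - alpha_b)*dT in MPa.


Stress = 65*1000*(5.3e-06 - 7e-06)*467 = -51.6 MPa

-51.6


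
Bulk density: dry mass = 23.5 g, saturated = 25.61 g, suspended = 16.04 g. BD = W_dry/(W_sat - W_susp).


BD = 23.5 / (25.61 - 16.04) = 23.5 / 9.57 = 2.456 g/cm^3

2.456


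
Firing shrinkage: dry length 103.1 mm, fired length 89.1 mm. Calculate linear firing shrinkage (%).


FS = (103.1 - 89.1) / 103.1 * 100 = 13.58%

13.58


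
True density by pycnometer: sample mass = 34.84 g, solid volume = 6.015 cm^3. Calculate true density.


TD = 34.84 / 6.015 = 5.792 g/cm^3

5.792


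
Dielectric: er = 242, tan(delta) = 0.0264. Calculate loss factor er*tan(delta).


Loss = 242 * 0.0264 = 6.389

6.389


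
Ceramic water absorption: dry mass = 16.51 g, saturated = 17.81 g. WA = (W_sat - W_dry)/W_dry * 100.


WA = (17.81 - 16.51) / 16.51 * 100 = 7.87%

7.87


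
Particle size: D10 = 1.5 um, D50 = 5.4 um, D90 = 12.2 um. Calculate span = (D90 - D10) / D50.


Span = (12.2 - 1.5) / 5.4 = 10.7 / 5.4 = 1.981

1.981


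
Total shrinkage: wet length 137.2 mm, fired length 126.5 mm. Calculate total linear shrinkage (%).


TS = (137.2 - 126.5) / 137.2 * 100 = 7.8%

7.8


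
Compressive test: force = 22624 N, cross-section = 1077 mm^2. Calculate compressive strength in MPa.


CS = 22624 / 1077 = 21.0 MPa

21.0


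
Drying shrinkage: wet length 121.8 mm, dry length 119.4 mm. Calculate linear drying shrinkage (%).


DS = (121.8 - 119.4) / 121.8 * 100 = 1.97%

1.97


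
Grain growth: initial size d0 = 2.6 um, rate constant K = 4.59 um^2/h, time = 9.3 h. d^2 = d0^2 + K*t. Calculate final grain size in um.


d^2 = 2.6^2 + 4.59*9.3 = 49.447
d = sqrt(49.447) = 7.03 um

7.03


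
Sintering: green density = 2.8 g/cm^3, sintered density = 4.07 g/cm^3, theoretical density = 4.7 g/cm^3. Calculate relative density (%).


Relative = 4.07 / 4.7 * 100 = 86.6%

86.6


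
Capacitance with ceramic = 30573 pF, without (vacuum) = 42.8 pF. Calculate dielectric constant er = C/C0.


er = 30573 / 42.8 = 714.32

714.32


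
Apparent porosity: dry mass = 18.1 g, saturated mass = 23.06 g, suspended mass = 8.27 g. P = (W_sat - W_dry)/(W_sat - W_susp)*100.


P = (23.06 - 18.1) / (23.06 - 8.27) * 100 = 4.96 / 14.79 * 100 = 33.5%

33.5


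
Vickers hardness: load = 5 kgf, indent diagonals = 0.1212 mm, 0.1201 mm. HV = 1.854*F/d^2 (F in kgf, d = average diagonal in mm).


d_avg = (0.1212+0.1201)/2 = 0.12065 mm
HV = 1.854*5/0.12065^2 = 637

637


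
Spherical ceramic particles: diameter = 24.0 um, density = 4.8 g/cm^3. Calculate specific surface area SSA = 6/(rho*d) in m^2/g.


SSA = 6 / (4.8 * 24.0) = 0.052 m^2/g

0.052


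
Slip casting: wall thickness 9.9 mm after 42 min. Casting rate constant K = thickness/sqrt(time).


K = 9.9 / sqrt(42) = 9.9 / 6.4807 = 1.528 mm/min^0.5

1.528


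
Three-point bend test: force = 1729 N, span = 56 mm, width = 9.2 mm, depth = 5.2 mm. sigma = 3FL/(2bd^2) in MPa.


sigma = 3*1729*56/(2*9.2*5.2^2) = 583.8 MPa

583.8


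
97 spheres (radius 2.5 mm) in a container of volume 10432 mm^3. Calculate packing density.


V_sphere = 4/3*pi*2.5^3 = 65.4498 mm^3
Total V = 97*65.4498 = 6348.6306 mm^3
PD = 6348.6306 / 10432 = 0.609

0.609


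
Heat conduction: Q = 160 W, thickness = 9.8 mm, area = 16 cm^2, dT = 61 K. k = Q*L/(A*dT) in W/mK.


k = 160*9.8/1000/(16/10000*61) = 16.07 W/mK

16.07


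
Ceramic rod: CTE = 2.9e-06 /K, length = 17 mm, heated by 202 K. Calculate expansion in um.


dL = 2.9e-06 * 17 * 202 * 1000 = 9.959 um

9.959


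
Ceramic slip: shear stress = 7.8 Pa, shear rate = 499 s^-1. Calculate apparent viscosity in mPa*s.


eta = tau/gamma * 1000 = 7.8/499 * 1000 = 15.6 mPa*s

15.6


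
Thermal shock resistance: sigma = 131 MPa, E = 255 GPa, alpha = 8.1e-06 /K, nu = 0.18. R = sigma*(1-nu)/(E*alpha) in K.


R = 131*(1-0.18)/(255*1000*8.1e-06) = 52 K

52


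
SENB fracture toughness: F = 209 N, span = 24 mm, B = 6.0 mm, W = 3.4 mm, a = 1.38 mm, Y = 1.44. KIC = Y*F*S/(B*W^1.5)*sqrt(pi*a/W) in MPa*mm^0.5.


KIC = 1.44*209*24/(6.0*3.4^1.5)*sqrt(pi*1.38/3.4) = 216.83

216.83


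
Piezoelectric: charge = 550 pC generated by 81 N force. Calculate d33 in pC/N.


d33 = 550 / 81 = 6.8 pC/N

6.8


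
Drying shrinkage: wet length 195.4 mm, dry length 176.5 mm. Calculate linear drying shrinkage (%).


DS = (195.4 - 176.5) / 195.4 * 100 = 9.67%

9.67


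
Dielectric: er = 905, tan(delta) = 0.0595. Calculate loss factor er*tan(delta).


Loss = 905 * 0.0595 = 53.848

53.848


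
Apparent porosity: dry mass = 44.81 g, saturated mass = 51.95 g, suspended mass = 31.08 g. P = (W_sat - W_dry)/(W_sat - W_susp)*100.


P = (51.95 - 44.81) / (51.95 - 31.08) * 100 = 7.14 / 20.87 * 100 = 34.2%

34.2


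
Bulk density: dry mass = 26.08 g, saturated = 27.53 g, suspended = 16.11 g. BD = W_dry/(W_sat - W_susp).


BD = 26.08 / (27.53 - 16.11) = 26.08 / 11.42 = 2.284 g/cm^3

2.284


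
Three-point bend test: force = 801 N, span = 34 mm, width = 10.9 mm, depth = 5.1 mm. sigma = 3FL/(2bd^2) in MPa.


sigma = 3*801*34/(2*10.9*5.1^2) = 144.1 MPa

144.1


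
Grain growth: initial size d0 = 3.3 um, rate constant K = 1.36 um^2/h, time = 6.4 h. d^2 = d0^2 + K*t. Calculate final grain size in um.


d^2 = 3.3^2 + 1.36*6.4 = 19.594
d = sqrt(19.594) = 4.43 um

4.43


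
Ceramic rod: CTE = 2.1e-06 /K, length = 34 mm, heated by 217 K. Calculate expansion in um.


dL = 2.1e-06 * 34 * 217 * 1000 = 15.494 um

15.494


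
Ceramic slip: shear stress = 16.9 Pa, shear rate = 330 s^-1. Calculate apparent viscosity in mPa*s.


eta = tau/gamma * 1000 = 16.9/330 * 1000 = 51.2 mPa*s

51.2


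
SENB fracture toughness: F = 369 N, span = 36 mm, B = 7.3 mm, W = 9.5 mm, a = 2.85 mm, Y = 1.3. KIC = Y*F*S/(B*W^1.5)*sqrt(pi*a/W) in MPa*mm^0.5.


KIC = 1.3*369*36/(7.3*9.5^1.5)*sqrt(pi*2.85/9.5) = 78.43

78.43


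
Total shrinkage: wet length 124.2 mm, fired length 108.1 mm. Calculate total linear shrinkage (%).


TS = (124.2 - 108.1) / 124.2 * 100 = 12.96%

12.96


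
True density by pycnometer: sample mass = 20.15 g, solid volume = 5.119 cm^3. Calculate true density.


TD = 20.15 / 5.119 = 3.936 g/cm^3

3.936


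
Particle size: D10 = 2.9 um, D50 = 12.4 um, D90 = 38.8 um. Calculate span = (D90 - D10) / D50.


Span = (38.8 - 2.9) / 12.4 = 35.9 / 12.4 = 2.895

2.895


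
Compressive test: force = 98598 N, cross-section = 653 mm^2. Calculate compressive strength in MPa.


CS = 98598 / 653 = 151.0 MPa

151.0


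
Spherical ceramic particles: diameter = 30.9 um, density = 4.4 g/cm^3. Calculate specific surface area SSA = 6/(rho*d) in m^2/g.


SSA = 6 / (4.4 * 30.9) = 0.044 m^2/g

0.044


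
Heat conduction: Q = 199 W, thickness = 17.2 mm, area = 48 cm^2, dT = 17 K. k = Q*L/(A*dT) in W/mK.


k = 199*17.2/1000/(48/10000*17) = 41.95 W/mK

41.95


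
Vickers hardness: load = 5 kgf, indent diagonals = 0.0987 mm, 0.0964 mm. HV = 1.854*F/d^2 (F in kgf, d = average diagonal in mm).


d_avg = (0.0987+0.0964)/2 = 0.09755 mm
HV = 1.854*5/0.09755^2 = 974

974


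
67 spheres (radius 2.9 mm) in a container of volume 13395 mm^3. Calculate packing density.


V_sphere = 4/3*pi*2.9^3 = 102.1604 mm^3
Total V = 67*102.1604 = 6844.7468 mm^3
PD = 6844.7468 / 13395 = 0.511

0.511


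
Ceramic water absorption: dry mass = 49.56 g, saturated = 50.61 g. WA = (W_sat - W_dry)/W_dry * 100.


WA = (50.61 - 49.56) / 49.56 * 100 = 2.12%

2.12


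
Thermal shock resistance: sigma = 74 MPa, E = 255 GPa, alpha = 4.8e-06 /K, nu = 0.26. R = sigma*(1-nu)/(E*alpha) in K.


R = 74*(1-0.26)/(255*1000*4.8e-06) = 45 K

45


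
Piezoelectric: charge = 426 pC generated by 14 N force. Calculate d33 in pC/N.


d33 = 426 / 14 = 30.4 pC/N

30.4


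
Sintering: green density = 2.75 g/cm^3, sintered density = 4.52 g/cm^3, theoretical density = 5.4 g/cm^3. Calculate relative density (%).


Relative = 4.52 / 5.4 * 100 = 83.7%

83.7


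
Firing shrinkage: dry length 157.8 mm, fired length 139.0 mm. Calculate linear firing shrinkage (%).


FS = (157.8 - 139.0) / 157.8 * 100 = 11.91%

11.91


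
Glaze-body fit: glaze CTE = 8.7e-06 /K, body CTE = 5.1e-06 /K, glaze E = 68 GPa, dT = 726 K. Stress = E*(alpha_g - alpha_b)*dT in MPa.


Stress = 68*1000*(8.7e-06 - 5.1e-06)*726 = 177.7 MPa

177.7


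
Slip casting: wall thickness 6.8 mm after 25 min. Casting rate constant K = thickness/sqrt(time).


K = 6.8 / sqrt(25) = 6.8 / 5.0 = 1.36 mm/min^0.5

1.36


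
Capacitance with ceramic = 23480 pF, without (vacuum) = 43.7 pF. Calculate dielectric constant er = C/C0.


er = 23480 / 43.7 = 537.3

537.3


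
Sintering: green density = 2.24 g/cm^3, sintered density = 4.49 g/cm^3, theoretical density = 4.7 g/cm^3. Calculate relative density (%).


Relative = 4.49 / 4.7 * 100 = 95.5%

95.5


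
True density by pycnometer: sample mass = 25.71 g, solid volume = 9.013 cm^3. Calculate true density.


TD = 25.71 / 9.013 = 2.853 g/cm^3

2.853


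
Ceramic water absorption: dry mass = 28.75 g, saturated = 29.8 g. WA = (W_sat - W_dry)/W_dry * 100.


WA = (29.8 - 28.75) / 28.75 * 100 = 3.65%

3.65


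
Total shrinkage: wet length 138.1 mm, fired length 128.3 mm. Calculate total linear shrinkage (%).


TS = (138.1 - 128.3) / 138.1 * 100 = 7.1%

7.1


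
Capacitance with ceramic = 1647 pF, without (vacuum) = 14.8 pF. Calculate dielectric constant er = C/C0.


er = 1647 / 14.8 = 111.28

111.28


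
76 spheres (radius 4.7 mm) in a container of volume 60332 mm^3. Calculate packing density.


V_sphere = 4/3*pi*4.7^3 = 434.8928 mm^3
Total V = 76*434.8928 = 33051.8528 mm^3
PD = 33051.8528 / 60332 = 0.548

0.548


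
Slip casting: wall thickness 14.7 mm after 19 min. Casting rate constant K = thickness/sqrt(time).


K = 14.7 / sqrt(19) = 14.7 / 4.3589 = 3.372 mm/min^0.5

3.372


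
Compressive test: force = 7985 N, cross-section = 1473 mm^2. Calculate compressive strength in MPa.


CS = 7985 / 1473 = 5.4 MPa

5.4


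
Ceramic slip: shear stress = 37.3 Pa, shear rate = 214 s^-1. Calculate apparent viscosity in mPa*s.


eta = tau/gamma * 1000 = 37.3/214 * 1000 = 174.3 mPa*s

174.3


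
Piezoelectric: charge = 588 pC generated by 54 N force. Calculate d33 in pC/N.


d33 = 588 / 54 = 10.9 pC/N

10.9


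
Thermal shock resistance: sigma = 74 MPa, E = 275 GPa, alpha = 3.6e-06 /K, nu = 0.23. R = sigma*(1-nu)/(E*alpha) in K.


R = 74*(1-0.23)/(275*1000*3.6e-06) = 58 K

58


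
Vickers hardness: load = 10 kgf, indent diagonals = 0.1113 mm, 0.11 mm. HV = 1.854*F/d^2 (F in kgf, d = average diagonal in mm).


d_avg = (0.1113+0.11)/2 = 0.11065 mm
HV = 1.854*10/0.11065^2 = 1514

1514


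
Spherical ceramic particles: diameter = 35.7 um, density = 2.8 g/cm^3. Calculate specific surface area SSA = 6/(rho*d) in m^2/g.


SSA = 6 / (2.8 * 35.7) = 0.06 m^2/g

0.06


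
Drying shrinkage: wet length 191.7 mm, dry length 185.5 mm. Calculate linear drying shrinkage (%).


DS = (191.7 - 185.5) / 191.7 * 100 = 3.23%

3.23


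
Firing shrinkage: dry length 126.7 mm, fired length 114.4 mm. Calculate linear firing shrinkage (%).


FS = (126.7 - 114.4) / 126.7 * 100 = 9.71%

9.71


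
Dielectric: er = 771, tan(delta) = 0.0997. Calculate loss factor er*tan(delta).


Loss = 771 * 0.0997 = 76.869

76.869


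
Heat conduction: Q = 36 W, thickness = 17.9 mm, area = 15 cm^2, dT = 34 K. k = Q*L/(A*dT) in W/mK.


k = 36*17.9/1000/(15/10000*34) = 12.64 W/mK

12.64


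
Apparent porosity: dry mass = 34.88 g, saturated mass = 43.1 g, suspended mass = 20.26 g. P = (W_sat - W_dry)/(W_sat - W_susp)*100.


P = (43.1 - 34.88) / (43.1 - 20.26) * 100 = 8.22 / 22.84 * 100 = 36.0%

36.0


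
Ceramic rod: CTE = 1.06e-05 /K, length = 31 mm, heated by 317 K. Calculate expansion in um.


dL = 1.06e-05 * 31 * 317 * 1000 = 104.166 um

104.166


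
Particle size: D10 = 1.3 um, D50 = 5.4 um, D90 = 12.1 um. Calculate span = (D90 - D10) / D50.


Span = (12.1 - 1.3) / 5.4 = 10.8 / 5.4 = 2.0

2.0


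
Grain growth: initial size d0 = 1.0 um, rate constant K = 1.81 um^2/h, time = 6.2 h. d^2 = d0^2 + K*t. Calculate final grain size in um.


d^2 = 1.0^2 + 1.81*6.2 = 12.222
d = sqrt(12.222) = 3.5 um

3.5


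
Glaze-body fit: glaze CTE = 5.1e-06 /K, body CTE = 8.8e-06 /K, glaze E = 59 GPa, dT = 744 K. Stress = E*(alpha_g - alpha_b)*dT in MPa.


Stress = 59*1000*(5.1e-06 - 8.8e-06)*744 = -162.4 MPa

-162.4


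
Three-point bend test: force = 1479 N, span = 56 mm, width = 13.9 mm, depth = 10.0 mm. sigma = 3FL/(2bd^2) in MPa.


sigma = 3*1479*56/(2*13.9*10.0^2) = 89.4 MPa

89.4


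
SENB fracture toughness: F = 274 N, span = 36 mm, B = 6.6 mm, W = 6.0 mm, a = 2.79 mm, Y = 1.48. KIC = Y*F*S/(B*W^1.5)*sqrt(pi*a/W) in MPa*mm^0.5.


KIC = 1.48*274*36/(6.6*6.0^1.5)*sqrt(pi*2.79/6.0) = 181.91

181.91


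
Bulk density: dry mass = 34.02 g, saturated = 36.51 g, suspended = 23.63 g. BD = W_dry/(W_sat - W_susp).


BD = 34.02 / (36.51 - 23.63) = 34.02 / 12.88 = 2.641 g/cm^3

2.641


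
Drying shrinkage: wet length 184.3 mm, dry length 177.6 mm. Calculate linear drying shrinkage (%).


DS = (184.3 - 177.6) / 184.3 * 100 = 3.64%

3.64


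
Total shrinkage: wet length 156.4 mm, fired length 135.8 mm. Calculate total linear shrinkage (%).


TS = (156.4 - 135.8) / 156.4 * 100 = 13.17%

13.17


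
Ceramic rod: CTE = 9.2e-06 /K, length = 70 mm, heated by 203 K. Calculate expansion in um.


dL = 9.2e-06 * 70 * 203 * 1000 = 130.732 um

130.732


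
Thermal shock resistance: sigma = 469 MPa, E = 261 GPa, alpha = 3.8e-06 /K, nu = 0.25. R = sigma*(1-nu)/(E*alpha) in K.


R = 469*(1-0.25)/(261*1000*3.8e-06) = 355 K

355


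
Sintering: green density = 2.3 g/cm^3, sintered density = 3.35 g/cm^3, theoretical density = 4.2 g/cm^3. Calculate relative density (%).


Relative = 3.35 / 4.2 * 100 = 79.8%

79.8


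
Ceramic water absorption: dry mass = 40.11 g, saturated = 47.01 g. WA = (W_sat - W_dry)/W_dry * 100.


WA = (47.01 - 40.11) / 40.11 * 100 = 17.2%

17.2


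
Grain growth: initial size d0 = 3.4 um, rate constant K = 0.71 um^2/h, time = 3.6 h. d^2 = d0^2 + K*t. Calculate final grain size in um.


d^2 = 3.4^2 + 0.71*3.6 = 14.116
d = sqrt(14.116) = 3.76 um

3.76


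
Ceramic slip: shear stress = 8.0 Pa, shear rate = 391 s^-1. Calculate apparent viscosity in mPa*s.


eta = tau/gamma * 1000 = 8.0/391 * 1000 = 20.5 mPa*s

20.5


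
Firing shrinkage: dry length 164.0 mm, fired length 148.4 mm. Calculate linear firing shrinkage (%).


FS = (164.0 - 148.4) / 164.0 * 100 = 9.51%

9.51


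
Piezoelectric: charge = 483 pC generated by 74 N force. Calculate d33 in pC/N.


d33 = 483 / 74 = 6.5 pC/N

6.5


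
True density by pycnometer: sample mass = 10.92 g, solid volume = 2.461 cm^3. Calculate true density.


TD = 10.92 / 2.461 = 4.437 g/cm^3

4.437


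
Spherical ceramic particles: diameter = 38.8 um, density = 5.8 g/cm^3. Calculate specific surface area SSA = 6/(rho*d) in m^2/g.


SSA = 6 / (5.8 * 38.8) = 0.027 m^2/g

0.027


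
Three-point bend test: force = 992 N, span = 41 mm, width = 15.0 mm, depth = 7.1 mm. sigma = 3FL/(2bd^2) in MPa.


sigma = 3*992*41/(2*15.0*7.1^2) = 80.7 MPa

80.7


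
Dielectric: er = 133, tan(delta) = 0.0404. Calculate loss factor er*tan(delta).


Loss = 133 * 0.0404 = 5.373

5.373


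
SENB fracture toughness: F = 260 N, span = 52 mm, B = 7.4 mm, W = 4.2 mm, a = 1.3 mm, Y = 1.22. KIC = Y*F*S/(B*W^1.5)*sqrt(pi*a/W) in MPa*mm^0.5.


KIC = 1.22*260*52/(7.4*4.2^1.5)*sqrt(pi*1.3/4.2) = 255.36

255.36


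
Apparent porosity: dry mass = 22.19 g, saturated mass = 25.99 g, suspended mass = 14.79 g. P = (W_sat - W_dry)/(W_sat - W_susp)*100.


P = (25.99 - 22.19) / (25.99 - 14.79) * 100 = 3.8 / 11.2 * 100 = 33.9%

33.9


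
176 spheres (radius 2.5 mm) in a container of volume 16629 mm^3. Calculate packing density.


V_sphere = 4/3*pi*2.5^3 = 65.4498 mm^3
Total V = 176*65.4498 = 11519.1648 mm^3
PD = 11519.1648 / 16629 = 0.693

0.693
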